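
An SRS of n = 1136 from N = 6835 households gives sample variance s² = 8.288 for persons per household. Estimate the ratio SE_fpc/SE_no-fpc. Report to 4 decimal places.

0.9131

f = n/N = 1136/6835 = 0.16620337.
SE_no-fpc = √(s²/n) = 0.085415307; SE_fpc = √((1−f)s²/n) = 0.077994823.
Ratio = √(1−f) = 0.91312465.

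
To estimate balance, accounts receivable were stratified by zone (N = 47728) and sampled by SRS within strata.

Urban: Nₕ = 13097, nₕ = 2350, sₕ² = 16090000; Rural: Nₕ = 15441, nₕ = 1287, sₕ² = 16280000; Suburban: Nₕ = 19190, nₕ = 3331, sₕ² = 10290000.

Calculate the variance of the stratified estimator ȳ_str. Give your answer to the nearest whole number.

Var(ȳ_str) = Σₕ Wₕ²(1 − fₕ)sₕ²/nₕ with Wₕ = Nₕ/N, N = 47728.
Urban: Wₕ = 0.27440915; term = 0.27440915²·(1 − 0.17943040)·16090000/2350 = 423.05885.
Rural: Wₕ = 0.32352078; term = 0.32352078²·(1 − 0.08334952)·16280000/1287 = 1213.6236.
Suburban: Wₕ = 0.40207006; term = 0.40207006²·(1 − 0.17357999)·10290000/3331 = 412.71005.
Sum = 2049.3925.

2049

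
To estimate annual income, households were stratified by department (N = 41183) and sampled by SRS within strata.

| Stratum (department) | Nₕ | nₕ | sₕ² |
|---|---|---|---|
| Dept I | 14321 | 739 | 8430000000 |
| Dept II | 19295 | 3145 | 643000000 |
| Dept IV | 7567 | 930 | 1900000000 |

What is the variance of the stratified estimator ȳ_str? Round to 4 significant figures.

Var(ȳ_str) = Σₕ Wₕ²(1 − fₕ)sₕ²/nₕ with Wₕ = Nₕ/N, N = 41183.
Dept I: Wₕ = 0.34774057; term = 0.34774057²·(1 − 0.05160254)·8430000000/739 = 1.3082304 × 10^6.
Dept II: Wₕ = 0.46851856; term = 0.46851856²·(1 − 0.16299559)·643000000/3145 = 37563.986.
Dept IV: Wₕ = 0.18374086; term = 0.18374086²·(1 − 0.12290207)·1900000000/930 = 60496.499.
Sum = 1.4062909 × 10^6.

1.406 × 10^6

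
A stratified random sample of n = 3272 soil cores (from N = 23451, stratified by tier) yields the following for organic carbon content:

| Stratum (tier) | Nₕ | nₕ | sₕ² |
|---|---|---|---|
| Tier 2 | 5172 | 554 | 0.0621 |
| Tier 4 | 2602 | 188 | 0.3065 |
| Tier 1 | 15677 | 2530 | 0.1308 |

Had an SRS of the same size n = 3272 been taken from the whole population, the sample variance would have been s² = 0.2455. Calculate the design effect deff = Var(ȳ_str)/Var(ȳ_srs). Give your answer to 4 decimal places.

0.6639

Var(ȳ_str) = Σ Wₕ²(1−fₕ)sₕ²/nₕ with Wₕ = Nₕ/23451:
  Tier 2: (5172/23451)²·(1−554/5172)·0.0621/554 = 4.8682351 × 10^-6
  Tier 4: (2602/23451)²·(1−188/2602)·0.3065/188 = 1.8620634 × 10^-5
  Tier 1: (15677/23451)²·(1−2530/15677)·0.1308/2530 = 1.9375553 × 10^-5
  → Var(ȳ_str) = 4.2864422 × 10^-5.
Var(ȳ_srs) = (1 − 3272/23451)·0.2455/3272 = 6.4561926 × 10^-5.
deff = (4.2864422 × 10^-5) / (6.4561926 × 10^-5) = 0.6639.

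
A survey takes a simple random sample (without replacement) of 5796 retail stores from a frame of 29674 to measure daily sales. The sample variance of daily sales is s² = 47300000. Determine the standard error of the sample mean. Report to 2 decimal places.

81.04

Under SRS without replacement, Var(ȳ) = (1 − f)·s²/n with f = n/N = 5796/29674 = 0.19532250.
Var(ȳ) = (1 − 0.19532250)·47300000/5796 = 0.80467750·8160.8006 = 6566.8125.
SE(ȳ) = √(6566.8125) = 81.04.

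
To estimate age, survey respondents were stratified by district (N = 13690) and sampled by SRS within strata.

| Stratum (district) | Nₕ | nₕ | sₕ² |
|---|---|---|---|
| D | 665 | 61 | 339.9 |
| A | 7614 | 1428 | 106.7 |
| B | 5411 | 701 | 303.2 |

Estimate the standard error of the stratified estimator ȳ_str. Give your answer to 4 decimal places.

Var(ȳ_str) = Σₕ Wₕ²(1 − fₕ)sₕ²/nₕ with Wₕ = Nₕ/N, N = 13690.
D: Wₕ = 0.04857560; term = 0.04857560²·(1 − 0.09172932)·339.9/61 = 0.011941889.
A: Wₕ = 0.55617239; term = 0.55617239²·(1 − 0.18754925)·106.7/1428 = 0.01877812.
B: Wₕ = 0.39525201; term = 0.39525201²·(1 − 0.12955091)·303.2/701 = 0.05881698.
Sum = 0.089536989.
SE = √(0.089536989) = 0.2992.

0.2992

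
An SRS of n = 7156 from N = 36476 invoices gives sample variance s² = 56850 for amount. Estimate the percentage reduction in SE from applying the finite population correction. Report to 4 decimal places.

f = n/N = 7156/36476 = 0.19618379.
SE_no-fpc = √(s²/n) = 2.8185781; SE_fpc = √((1−f)s²/n) = 2.5270187.
Ratio = √(1−f) = 0.89655798. Reduction = 100·(1 − 0.89655798) = 10.3442%.

10.3442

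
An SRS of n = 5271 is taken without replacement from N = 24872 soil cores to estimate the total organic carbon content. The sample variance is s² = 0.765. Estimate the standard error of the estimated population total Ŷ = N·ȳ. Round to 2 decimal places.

266.00

Var(Ŷ) = N²·Var(ȳ) = N²·(1 − n/N)·s²/n.
f = 5271/24872 = 0.21192506; Var(ȳ) = 0.78807494·0.765/5271 = 1.1437627 × 10^-4.
Var(Ŷ) = 24872² · (1.1437627 × 10^-4) = 70755.035.
SE(Ŷ) = √(70755.035) = 266.00.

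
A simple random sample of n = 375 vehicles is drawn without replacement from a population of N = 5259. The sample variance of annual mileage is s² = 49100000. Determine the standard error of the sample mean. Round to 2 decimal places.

348.71

Under SRS without replacement, Var(ȳ) = (1 − f)·s²/n with f = n/N = 375/5259 = 0.07130633.
Var(ȳ) = (1 − 0.07130633)·49100000/375 = 0.92869367·130933.33 = 121596.96.
SE(ȳ) = √(121596.96) = 348.71.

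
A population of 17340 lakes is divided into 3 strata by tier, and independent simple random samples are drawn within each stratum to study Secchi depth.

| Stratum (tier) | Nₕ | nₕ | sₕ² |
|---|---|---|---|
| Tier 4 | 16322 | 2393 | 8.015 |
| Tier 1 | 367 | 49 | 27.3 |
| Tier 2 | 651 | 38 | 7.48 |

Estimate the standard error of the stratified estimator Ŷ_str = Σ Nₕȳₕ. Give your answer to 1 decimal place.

Var(Ŷ_str) = Σₕ Nₕ²(1 − fₕ)sₕ²/nₕ.
Tier 4: 16322²·(1 − 2393/16322)·8.015/2393 = 761472.35.
Tier 1: 367²·(1 − 49/367)·27.3/49 = 65021.914.
Tier 2: 651²·(1 − 38/651)·7.48/38 = 78552.401.
Sum = 905046.67.
SE = √(905046.67) = 951.3.

951.3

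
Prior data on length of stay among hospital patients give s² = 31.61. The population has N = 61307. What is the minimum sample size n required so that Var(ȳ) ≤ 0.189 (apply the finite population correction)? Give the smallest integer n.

Without fpc, n₀ = s²/D = 31.61/0.189 = 167.2487.
With fpc, (1 − n/N)·s²/n ≤ D requires n ≥ n₀/(1 + n₀/N) = 167.2487/(1 + 167.2487/61307) = 166.7937.
Rounding up, n = 167.

167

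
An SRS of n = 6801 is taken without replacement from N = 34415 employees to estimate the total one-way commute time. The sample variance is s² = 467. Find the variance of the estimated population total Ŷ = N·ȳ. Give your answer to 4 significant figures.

6.526 × 10^7

Var(Ŷ) = N²·Var(ȳ) = N²·(1 − n/N)·s²/n.
f = 6801/34415 = 0.19761732; Var(ȳ) = 0.80238268·467/6801 = 0.055096708.
Var(Ŷ) = 34415² · 0.055096708 = 6.5256113 × 10^7.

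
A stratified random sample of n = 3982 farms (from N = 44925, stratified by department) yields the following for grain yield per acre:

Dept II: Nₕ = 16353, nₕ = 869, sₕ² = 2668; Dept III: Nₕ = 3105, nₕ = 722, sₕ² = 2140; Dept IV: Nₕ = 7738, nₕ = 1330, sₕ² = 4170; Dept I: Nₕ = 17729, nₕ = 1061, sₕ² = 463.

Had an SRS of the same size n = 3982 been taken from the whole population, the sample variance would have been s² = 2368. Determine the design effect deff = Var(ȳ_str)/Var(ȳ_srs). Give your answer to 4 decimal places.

Var(ȳ_str) = Σ Wₕ²(1−fₕ)sₕ²/nₕ with Wₕ = Nₕ/44925:
  Dept II: (16353/44925)²·(1−869/16353)·2668/869 = 0.38518598
  Dept III: (3105/44925)²·(1−722/3105)·2140/722 = 0.010866409
  Dept IV: (7738/44925)²·(1−1330/7738)·4170/1330 = 0.077029924
  Dept I: (17729/44925)²·(1−1061/17729)·463/1061 = 0.063893572
  → Var(ȳ_str) = 0.53697589.
Var(ȳ_srs) = (1 − 3982/44925)·2368/3982 = 0.54196597.
deff = 0.53697589 / 0.54196597 = 0.9908.

0.9908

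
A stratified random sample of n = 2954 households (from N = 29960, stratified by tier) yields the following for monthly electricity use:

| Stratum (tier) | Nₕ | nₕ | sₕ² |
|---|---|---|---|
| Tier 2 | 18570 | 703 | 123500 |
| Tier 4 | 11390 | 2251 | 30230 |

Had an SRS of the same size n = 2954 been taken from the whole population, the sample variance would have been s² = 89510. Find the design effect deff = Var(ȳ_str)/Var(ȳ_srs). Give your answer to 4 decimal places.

2.4345

Var(ȳ_str) = Σ Wₕ²(1−fₕ)sₕ²/nₕ with Wₕ = Nₕ/29960:
  Tier 2: (18570/29960)²·(1−703/18570)·123500/703 = 64.936901
  Tier 4: (11390/29960)²·(1−2251/11390)·30230/2251 = 1.5574045
  → Var(ȳ_str) = 66.494306.
Var(ȳ_srs) = (1 − 2954/29960)·89510/2954 = 27.313636.
deff = 66.494306 / 27.313636 = 2.4345.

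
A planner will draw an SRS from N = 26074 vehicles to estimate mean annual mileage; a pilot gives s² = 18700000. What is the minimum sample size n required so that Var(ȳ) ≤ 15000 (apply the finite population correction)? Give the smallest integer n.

1190

Without fpc, n₀ = s²/D = 18700000/15000 = 1246.6667.
With fpc, (1 − n/N)·s²/n ≤ D requires n ≥ n₀/(1 + n₀/N) = 1246.6667/(1 + 1246.6667/26074) = 1189.7802.
Rounding up, n = 1190.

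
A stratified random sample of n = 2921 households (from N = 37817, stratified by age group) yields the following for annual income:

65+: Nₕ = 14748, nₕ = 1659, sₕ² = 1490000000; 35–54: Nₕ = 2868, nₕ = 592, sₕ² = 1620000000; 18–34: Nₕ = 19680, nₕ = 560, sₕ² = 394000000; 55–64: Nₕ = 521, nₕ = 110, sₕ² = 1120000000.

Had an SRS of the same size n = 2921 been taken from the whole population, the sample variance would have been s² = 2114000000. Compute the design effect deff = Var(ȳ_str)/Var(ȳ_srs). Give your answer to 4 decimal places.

Var(ȳ_str) = Σ Wₕ²(1−fₕ)sₕ²/nₕ with Wₕ = Nₕ/37817:
  65+: (14748/37817)²·(1−1659/14748)·1490000000/1659 = 121228.67
  35–54: (2868/37817)²·(1−592/2868)·1620000000/592 = 12490.234
  18–34: (19680/37817)²·(1−560/19680)·394000000/560 = 185117.31
  55–64: (521/37817)²·(1−110/521)·1120000000/110 = 1524.5116
  → Var(ȳ_str) = 320360.73.
Var(ȳ_srs) = (1 − 2921/37817)·2114000000/2921 = 667823.97.
deff = 320360.73 / 667823.97 = 0.4797.

0.4797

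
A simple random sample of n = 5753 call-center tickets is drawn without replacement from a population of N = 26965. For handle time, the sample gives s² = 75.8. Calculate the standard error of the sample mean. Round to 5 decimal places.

Under SRS without replacement, Var(ȳ) = (1 − f)·s²/n with f = n/N = 5753/26965 = 0.21335064.
Var(ȳ) = (1 − 0.21335064)·75.8/5753 = 0.78664936·0.013175734 = 0.010364683.
SE(ȳ) = √(0.010364683) = 0.10181.

0.10181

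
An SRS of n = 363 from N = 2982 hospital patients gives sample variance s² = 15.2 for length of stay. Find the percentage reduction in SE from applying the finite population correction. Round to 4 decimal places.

6.2840

f = n/N = 363/2982 = 0.12173038.
SE_no-fpc = √(s²/n) = 0.20462961; SE_fpc = √((1−f)s²/n) = 0.19177077.
Ratio = √(1−f) = 0.93716040. Reduction = 100·(1 − 0.93716040) = 6.2840%.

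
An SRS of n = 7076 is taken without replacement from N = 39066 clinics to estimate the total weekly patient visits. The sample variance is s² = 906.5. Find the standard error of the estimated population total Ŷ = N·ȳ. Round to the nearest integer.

12653

Var(Ŷ) = N²·Var(ȳ) = N²·(1 − n/N)·s²/n.
f = 7076/39066 = 0.18112937; Var(ȳ) = 0.81887063·906.5/7076 = 0.10490478.
Var(Ŷ) = 39066² · 0.10490478 = 1.6010068 × 10^8.
SE(Ŷ) = √(1.6010068 × 10^8) = 12653.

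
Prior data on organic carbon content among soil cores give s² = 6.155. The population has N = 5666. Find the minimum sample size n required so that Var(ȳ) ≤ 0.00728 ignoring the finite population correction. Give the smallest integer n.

846

Without fpc, n₀ = s²/D = 6.155/0.00728 = 845.4670.
Rounding up, n = 846.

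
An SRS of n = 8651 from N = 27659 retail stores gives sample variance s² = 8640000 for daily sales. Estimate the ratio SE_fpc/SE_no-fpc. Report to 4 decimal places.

0.8290

f = n/N = 8651/27659 = 0.31277342.
SE_no-fpc = √(s²/n) = 31.602666; SE_fpc = √((1−f)s²/n) = 26.198335.
Ratio = √(1−f) = 0.82899130.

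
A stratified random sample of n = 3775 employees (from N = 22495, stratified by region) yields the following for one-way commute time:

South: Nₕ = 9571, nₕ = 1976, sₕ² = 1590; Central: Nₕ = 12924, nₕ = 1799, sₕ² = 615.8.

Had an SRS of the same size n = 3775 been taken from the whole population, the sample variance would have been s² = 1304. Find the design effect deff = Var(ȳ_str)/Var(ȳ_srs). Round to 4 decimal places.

Var(ȳ_str) = Σ Wₕ²(1−fₕ)sₕ²/nₕ with Wₕ = Nₕ/22495:
  South: (9571/22495)²·(1−1976/9571)·1590/1976 = 0.1155908
  Central: (12924/22495)²·(1−1799/12924)·615.8/1799 = 0.097259828
  → Var(ȳ_str) = 0.21285063.
Var(ȳ_srs) = (1 − 3775/22495)·1304/3775 = 0.28746203.
deff = 0.21285063 / 0.28746203 = 0.7404.

0.7404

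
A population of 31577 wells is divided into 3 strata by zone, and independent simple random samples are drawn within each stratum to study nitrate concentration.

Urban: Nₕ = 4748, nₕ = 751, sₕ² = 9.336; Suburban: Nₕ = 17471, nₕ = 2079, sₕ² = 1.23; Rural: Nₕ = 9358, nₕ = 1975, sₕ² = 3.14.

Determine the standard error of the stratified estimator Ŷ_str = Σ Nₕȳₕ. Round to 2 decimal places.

710.54

Var(Ŷ_str) = Σₕ Nₕ²(1 − fₕ)sₕ²/nₕ.
Urban: 4748²·(1 − 751/4748)·9.336/751 = 235920.55.
Suburban: 17471²·(1 − 2079/17471)·1.23/2079 = 159097.53.
Rural: 9358²·(1 − 1975/9358)·3.14/1975 = 109844.54.
Sum = 504862.62.
SE = √(504862.62) = 710.54.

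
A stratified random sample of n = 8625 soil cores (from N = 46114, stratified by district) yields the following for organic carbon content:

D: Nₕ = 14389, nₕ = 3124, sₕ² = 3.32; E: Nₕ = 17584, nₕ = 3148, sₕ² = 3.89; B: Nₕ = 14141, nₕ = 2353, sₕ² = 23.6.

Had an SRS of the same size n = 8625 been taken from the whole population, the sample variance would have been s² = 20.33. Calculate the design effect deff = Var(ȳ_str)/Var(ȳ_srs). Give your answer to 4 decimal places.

Var(ȳ_str) = Σ Wₕ²(1−fₕ)sₕ²/nₕ with Wₕ = Nₕ/46114:
  D: (14389/46114)²·(1−3124/14389)·3.32/3124 = 8.1007136 × 10^-5
  E: (17584/46114)²·(1−3148/17584)·3.89/3148 = 1.4750741 × 10^-4
  B: (14141/46114)²·(1−2353/14141)·23.6/2353 = 7.8622117 × 10^-4
  → Var(ȳ_str) = 0.0010147357.
Var(ȳ_srs) = (1 − 8625/46114)·20.33/8625 = 0.0019162375.
deff = 0.0010147357 / 0.0019162375 = 0.5295.

0.5295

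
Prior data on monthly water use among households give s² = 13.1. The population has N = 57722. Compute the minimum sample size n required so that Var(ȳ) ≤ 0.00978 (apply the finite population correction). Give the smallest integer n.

Without fpc, n₀ = s²/D = 13.1/0.00978 = 1339.4683.
With fpc, (1 − n/N)·s²/n ≤ D requires n ≥ n₀/(1 + n₀/N) = 1339.4683/(1 + 1339.4683/57722) = 1309.0902.
Rounding up, n = 1310.

1310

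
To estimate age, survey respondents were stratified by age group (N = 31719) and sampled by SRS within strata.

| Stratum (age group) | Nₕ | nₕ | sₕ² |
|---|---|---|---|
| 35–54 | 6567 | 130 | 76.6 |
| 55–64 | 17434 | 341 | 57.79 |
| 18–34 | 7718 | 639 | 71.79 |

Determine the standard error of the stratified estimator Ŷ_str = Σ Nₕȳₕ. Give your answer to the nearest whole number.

9030

Var(Ŷ_str) = Σₕ Nₕ²(1 − fₕ)sₕ²/nₕ.
35–54: 6567²·(1 − 130/6567)·76.6/130 = 2.4907833 × 10^7.
55–64: 17434²·(1 − 341/17434)·57.79/341 = 5.050259 × 10^7.
18–34: 7718²·(1 − 639/7718)·71.79/639 = 6.1381823 × 10^6.
Sum = 8.1548605 × 10^7.
SE = √(8.1548605 × 10^7) = 9030.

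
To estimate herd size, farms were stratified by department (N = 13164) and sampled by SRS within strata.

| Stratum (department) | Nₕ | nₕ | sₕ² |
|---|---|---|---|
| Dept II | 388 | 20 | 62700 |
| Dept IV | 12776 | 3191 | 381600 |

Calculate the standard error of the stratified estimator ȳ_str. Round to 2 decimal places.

Var(ȳ_str) = Σₕ Wₕ²(1 − fₕ)sₕ²/nₕ with Wₕ = Nₕ/N, N = 13164.
Dept II: Wₕ = 0.02947432; term = 0.02947432²·(1 − 0.05154639)·62700/20 = 2.5831007.
Dept IV: Wₕ = 0.97052568; term = 0.97052568²·(1 − 0.24976518)·381600/3191 = 84.507029.
Sum = 87.09013.
SE = √(87.09013) = 9.33.

9.33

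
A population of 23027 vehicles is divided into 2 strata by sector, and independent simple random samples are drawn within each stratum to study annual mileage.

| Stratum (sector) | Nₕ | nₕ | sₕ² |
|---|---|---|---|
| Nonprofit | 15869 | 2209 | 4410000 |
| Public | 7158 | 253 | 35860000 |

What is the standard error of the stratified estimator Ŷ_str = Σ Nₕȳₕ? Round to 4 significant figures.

Var(Ŷ_str) = Σₕ Nₕ²(1 − fₕ)sₕ²/nₕ.
Nonprofit: 15869²·(1 − 2209/15869)·4410000/2209 = 4.3275604 × 10^11.
Public: 7158²·(1 − 253/7158)·35860000/253 = 7.0055968 × 10^12.
Sum = 7.4383528 × 10^12.
SE = √(7.4383528 × 10^12) = 2.727 × 10^6.

2.727 × 10^6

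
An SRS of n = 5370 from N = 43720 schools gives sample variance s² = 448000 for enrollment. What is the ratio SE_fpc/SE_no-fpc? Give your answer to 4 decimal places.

f = n/N = 5370/43720 = 0.12282708.
SE_no-fpc = √(s²/n) = 9.1338077; SE_fpc = √((1−f)s²/n) = 8.5544969.
Ratio = √(1−f) = 0.93657510.

0.9366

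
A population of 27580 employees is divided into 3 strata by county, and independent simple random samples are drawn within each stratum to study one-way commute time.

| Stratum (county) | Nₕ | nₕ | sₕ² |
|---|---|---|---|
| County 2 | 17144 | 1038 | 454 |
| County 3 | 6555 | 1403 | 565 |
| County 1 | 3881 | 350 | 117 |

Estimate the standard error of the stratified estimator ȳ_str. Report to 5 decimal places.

0.42740

Var(ȳ_str) = Σₕ Wₕ²(1 − fₕ)sₕ²/nₕ with Wₕ = Nₕ/N, N = 27580.
County 2: Wₕ = 0.62160986; term = 0.62160986²·(1 − 0.06054596)·454/1038 = 0.15877051.
County 3: Wₕ = 0.23767223; term = 0.23767223²·(1 − 0.21403509)·565/1403 = 0.017879312.
County 1: Wₕ = 0.14071791; term = 0.14071791²·(1 − 0.09018294)·117/350 = 0.0060224147.
Sum = 0.18267224.
SE = √(0.18267224) = 0.42740.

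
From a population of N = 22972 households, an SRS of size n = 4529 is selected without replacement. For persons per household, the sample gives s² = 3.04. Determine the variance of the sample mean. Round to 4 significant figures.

Under SRS without replacement, Var(ȳ) = (1 − f)·s²/n with f = n/N = 4529/22972 = 0.19715306.
Var(ȳ) = (1 − 0.19715306)·3.04/4529 = 0.80284694·6.7122985 × 10^-4 = 5.3889484 × 10^-4.

5.389 × 10^-4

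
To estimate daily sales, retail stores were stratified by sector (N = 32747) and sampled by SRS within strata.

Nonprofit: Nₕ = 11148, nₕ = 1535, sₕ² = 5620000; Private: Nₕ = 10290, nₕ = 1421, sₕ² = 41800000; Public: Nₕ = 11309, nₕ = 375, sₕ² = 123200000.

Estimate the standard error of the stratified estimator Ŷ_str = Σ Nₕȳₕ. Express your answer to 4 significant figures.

Var(Ŷ_str) = Σₕ Nₕ²(1 − fₕ)sₕ²/nₕ.
Nonprofit: 11148²·(1 − 1535/11148)·5620000/1535 = 3.923592 × 10^11.
Private: 10290²·(1 − 1421/10290)·41800000/1421 = 2.6845546 × 10^12.
Public: 11309²·(1 − 375/11309)·123200000/375 = 4.0624003 × 10^13.
Sum = 4.3700917 × 10^13.
SE = √(4.3700917 × 10^13) = 6.611 × 10^6.

6.611 × 10^6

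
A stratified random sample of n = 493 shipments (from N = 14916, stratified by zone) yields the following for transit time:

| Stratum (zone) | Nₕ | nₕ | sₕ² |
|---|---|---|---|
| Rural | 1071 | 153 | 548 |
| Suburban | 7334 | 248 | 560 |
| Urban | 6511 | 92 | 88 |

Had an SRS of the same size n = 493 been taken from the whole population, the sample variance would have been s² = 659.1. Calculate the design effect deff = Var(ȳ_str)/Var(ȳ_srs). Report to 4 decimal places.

0.5592

Var(ȳ_str) = Σ Wₕ²(1−fₕ)sₕ²/nₕ with Wₕ = Nₕ/14916:
  Rural: (1071/14916)²·(1−153/1071)·548/153 = 0.015827653
  Suburban: (7334/14916)²·(1−248/7334)·560/248 = 0.52744071
  Urban: (6511/14916)²·(1−92/6511)·88/92 = 0.17968225
  → Var(ȳ_str) = 0.72295061.
Var(ȳ_srs) = (1 − 493/14916)·659.1/493 = 1.2927294.
deff = 0.72295061 / 1.2927294 = 0.5592.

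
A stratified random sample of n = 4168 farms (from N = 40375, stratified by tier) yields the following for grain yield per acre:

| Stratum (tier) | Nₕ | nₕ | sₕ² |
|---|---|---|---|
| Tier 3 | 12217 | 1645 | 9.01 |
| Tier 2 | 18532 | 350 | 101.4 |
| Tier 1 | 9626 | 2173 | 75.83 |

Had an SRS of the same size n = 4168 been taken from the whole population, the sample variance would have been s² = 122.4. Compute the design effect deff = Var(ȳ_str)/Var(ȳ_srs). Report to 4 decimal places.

Var(ȳ_str) = Σ Wₕ²(1−fₕ)sₕ²/nₕ with Wₕ = Nₕ/40375:
  Tier 3: (12217/40375)²·(1−1645/12217)·9.01/1645 = 4.3396584 × 10^-4
  Tier 2: (18532/40375)²·(1−350/18532)·101.4/350 = 0.059883722
  Tier 1: (9626/40375)²·(1−2173/9626)·75.83/2173 = 0.001535795
  → Var(ȳ_str) = 0.061853483.
Var(ȳ_srs) = (1 − 4168/40375)·122.4/4168 = 0.026335024.
deff = 0.061853483 / 0.026335024 = 2.3487.

2.3487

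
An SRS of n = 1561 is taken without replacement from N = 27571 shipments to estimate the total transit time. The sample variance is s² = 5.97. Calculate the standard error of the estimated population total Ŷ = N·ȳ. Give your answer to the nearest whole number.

Var(Ŷ) = N²·Var(ȳ) = N²·(1 − n/N)·s²/n.
f = 1561/27571 = 0.05661746; Var(ȳ) = 0.94338254·5.97/1561 = 0.0036079396.
Var(Ŷ) = 27571² · 0.0036079396 = 2.7426115 × 10^6.
SE(Ŷ) = √(2.7426115 × 10^6) = 1656.

1656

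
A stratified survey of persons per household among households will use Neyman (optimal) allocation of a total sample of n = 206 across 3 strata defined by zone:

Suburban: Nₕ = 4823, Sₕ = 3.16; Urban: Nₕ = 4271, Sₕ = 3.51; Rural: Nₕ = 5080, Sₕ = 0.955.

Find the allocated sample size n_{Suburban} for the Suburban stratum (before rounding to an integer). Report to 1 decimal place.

Neyman allocation: nₕ = n·NₕSₕ / Σⱼ NⱼSⱼ.
Σ NⱼSⱼ = 4823·3.16 + 4271·3.51 + 5080·0.955 = 35083.29.
n_{Suburban} = 206·4823·3.16 / 35083.29 = 89.5.

89.5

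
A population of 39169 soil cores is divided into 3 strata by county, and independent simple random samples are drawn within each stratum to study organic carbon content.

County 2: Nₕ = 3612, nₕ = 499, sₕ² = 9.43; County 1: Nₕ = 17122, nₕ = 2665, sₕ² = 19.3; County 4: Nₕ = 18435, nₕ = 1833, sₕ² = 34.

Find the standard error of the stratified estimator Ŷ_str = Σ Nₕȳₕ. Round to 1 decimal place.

Var(Ŷ_str) = Σₕ Nₕ²(1 − fₕ)sₕ²/nₕ.
County 2: 3612²·(1 − 499/3612)·9.43/499 = 212489.76.
County 1: 17122²·(1 − 2665/17122)·19.3/2665 = 1.7926387 × 10^6.
County 4: 18435²·(1 − 1833/18435)·34/1833 = 5.6770145 × 10^6.
Sum = 7.682143 × 10^6.
SE = √(7.682143 × 10^6) = 2771.7.

2771.7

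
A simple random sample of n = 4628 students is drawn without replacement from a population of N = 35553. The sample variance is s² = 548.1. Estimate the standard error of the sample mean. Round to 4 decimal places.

0.3210

Under SRS without replacement, Var(ȳ) = (1 − f)·s²/n with f = n/N = 4628/35553 = 0.13017186.
Var(ȳ) = (1 − 0.13017186)·548.1/4628 = 0.86982814·0.11843129 = 0.10301487.
SE(ȳ) = √(0.10301487) = 0.3210.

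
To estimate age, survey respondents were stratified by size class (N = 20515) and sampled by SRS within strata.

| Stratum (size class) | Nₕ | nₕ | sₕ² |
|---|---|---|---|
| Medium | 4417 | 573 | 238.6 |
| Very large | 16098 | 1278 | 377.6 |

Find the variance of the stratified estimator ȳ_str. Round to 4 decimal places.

Var(ȳ_str) = Σₕ Wₕ²(1 − fₕ)sₕ²/nₕ with Wₕ = Nₕ/N, N = 20515.
Medium: Wₕ = 0.21530587; term = 0.21530587²·(1 − 0.12972606)·238.6/573 = 0.016799005.
Very large: Wₕ = 0.78469413; term = 0.78469413²·(1 − 0.07938874)·377.6/1278 = 0.16748589.
Sum = 0.1842849.

0.1843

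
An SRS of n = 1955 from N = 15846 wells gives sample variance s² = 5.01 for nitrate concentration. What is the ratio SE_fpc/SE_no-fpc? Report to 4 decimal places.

0.9363

f = n/N = 1955/15846 = 0.12337498.
SE_no-fpc = √(s²/n) = 0.050622721; SE_fpc = √((1−f)s²/n) = 0.04739717.
Ratio = √(1−f) = 0.93628255.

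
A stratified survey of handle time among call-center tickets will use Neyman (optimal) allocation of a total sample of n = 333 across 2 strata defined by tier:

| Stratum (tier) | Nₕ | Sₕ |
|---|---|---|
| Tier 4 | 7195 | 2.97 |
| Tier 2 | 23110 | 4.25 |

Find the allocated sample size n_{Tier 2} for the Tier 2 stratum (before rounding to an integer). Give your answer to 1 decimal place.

Neyman allocation: nₕ = n·NₕSₕ / Σⱼ NⱼSⱼ.
Σ NⱼSⱼ = 7195·2.97 + 23110·4.25 = 119586.65.
n_{Tier 2} = 333·23110·4.25 / 119586.65 = 273.5.

273.5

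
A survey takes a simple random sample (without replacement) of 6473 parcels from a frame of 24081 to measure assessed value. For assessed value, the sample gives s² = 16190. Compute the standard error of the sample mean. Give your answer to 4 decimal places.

Under SRS without replacement, Var(ȳ) = (1 − f)·s²/n with f = n/N = 6473/24081 = 0.26880113.
Var(ȳ) = (1 − 0.26880113)·16190/6473 = 0.73119887·2.5011587 = 1.8288444.
SE(ȳ) = √(1.8288444) = 1.3523.

1.3523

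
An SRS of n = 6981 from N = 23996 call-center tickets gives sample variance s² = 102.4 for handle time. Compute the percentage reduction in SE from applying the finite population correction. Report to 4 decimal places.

f = n/N = 6981/23996 = 0.29092349.
SE_no-fpc = √(s²/n) = 0.12111311; SE_fpc = √((1−f)s²/n) = 0.10198533.
Ratio = √(1−f) = 0.84206681. Reduction = 100·(1 − 0.84206681) = 15.7933%.

15.7933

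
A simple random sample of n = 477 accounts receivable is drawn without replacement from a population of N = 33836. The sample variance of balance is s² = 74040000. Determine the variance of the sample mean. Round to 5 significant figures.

Under SRS without replacement, Var(ȳ) = (1 − f)·s²/n with f = n/N = 477/33836 = 0.01409741.
Var(ȳ) = (1 − 0.01409741)·74040000/477 = 0.98590259·155220.13 = 153031.92.

153030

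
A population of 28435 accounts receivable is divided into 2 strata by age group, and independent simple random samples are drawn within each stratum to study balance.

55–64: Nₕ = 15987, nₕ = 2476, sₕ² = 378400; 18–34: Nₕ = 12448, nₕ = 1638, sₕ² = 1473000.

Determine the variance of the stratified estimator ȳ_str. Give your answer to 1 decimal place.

Var(ȳ_str) = Σₕ Wₕ²(1 − fₕ)sₕ²/nₕ with Wₕ = Nₕ/N, N = 28435.
55–64: Wₕ = 0.56222965; term = 0.56222965²·(1 − 0.15487584)·378400/2476 = 40.827096.
18–34: Wₕ = 0.43777035; term = 0.43777035²·(1 − 0.13158740)·1473000/1638 = 149.66066.
Sum = 190.48776.

190.5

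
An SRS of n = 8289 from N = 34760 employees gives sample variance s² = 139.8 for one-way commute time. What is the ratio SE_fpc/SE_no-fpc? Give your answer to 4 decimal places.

0.8727

f = n/N = 8289/34760 = 0.23846375.
SE_no-fpc = √(s²/n) = 0.12986811; SE_fpc = √((1−f)s²/n) = 0.11333076.
Ratio = √(1−f) = 0.87266044.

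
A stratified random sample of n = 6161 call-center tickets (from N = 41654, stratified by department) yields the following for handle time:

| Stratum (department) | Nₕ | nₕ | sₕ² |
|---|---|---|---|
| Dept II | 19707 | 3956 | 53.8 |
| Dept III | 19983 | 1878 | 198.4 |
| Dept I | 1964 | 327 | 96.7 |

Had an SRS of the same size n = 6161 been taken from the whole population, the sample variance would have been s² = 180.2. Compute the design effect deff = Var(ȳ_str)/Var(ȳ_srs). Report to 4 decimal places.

1.0035

Var(ȳ_str) = Σ Wₕ²(1−fₕ)sₕ²/nₕ with Wₕ = Nₕ/41654:
  Dept II: (19707/41654)²·(1−3956/19707)·53.8/3956 = 0.002432995
  Dept III: (19983/41654)²·(1−1878/19983)·198.4/1878 = 0.022028852
  Dept I: (1964/41654)²·(1−327/1964)·96.7/327 = 5.4796833 × 10^-4
  → Var(ȳ_str) = 0.025009815.
Var(ȳ_srs) = (1 − 6161/41654)·180.2/6161 = 0.024922383.
deff = 0.025009815 / 0.024922383 = 1.0035.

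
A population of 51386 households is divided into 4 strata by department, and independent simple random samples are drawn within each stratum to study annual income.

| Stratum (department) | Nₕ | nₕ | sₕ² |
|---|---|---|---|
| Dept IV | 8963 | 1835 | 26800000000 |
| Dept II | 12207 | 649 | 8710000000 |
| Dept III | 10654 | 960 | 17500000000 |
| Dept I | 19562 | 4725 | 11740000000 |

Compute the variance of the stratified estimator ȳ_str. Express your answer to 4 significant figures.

Var(ȳ_str) = Σₕ Wₕ²(1 − fₕ)sₕ²/nₕ with Wₕ = Nₕ/N, N = 51386.
Dept IV: Wₕ = 0.17442494; term = 0.17442494²·(1 − 0.20473056)·26800000000/1835 = 353370.42.
Dept II: Wₕ = 0.23755498; term = 0.23755498²·(1 − 0.05316622)·8710000000/649 = 717092.97.
Dept III: Wₕ = 0.20733274; term = 0.20733274²·(1 − 0.09010700)·17500000000/960 = 713005.53.
Dept I: Wₕ = 0.38068735; term = 0.38068735²·(1 − 0.24153972)·11740000000/4725 = 273109.
Sum = 2.0565779 × 10^6.

2.057 × 10^6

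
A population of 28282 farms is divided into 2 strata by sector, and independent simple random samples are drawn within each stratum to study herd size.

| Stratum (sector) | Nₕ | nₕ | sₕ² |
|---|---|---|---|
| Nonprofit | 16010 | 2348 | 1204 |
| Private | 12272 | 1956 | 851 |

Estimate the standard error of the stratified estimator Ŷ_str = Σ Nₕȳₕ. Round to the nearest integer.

Var(Ŷ_str) = Σₕ Nₕ²(1 − fₕ)sₕ²/nₕ.
Nonprofit: 16010²·(1 − 2348/16010)·1204/2348 = 1.1215897 × 10^8.
Private: 12272²·(1 − 1956/12272)·851/1956 = 5.507917 × 10^7.
Sum = 1.6723814 × 10^8.
SE = √(1.6723814 × 10^8) = 12932.

12932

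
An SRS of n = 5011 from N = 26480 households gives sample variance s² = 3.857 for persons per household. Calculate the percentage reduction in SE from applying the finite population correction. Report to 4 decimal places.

9.9576

f = n/N = 5011/26480 = 0.18923716.
SE_no-fpc = √(s²/n) = 0.027743587; SE_fpc = √((1−f)s²/n) = 0.024980984.
Ratio = √(1−f) = 0.90042370. Reduction = 100·(1 − 0.90042370) = 9.9576%.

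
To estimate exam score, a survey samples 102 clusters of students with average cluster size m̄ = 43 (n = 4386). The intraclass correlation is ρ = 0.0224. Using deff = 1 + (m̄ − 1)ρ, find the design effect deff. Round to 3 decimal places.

deff = 1 + (43 − 1)·0.0224 = 1 + 0.9408 = 1.9408.

1.941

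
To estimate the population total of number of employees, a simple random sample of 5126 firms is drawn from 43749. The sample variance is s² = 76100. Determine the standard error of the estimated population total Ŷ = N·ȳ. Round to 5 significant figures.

158380

Var(Ŷ) = N²·Var(ȳ) = N²·(1 − n/N)·s²/n.
f = 5126/43749 = 0.11716839; Var(ȳ) = 0.88283161·76100/5126 = 13.106415.
Var(Ŷ) = 43749² · 13.106415 = 2.5085351 × 10^10.
SE(Ŷ) = √(2.5085351 × 10^10) = 158380.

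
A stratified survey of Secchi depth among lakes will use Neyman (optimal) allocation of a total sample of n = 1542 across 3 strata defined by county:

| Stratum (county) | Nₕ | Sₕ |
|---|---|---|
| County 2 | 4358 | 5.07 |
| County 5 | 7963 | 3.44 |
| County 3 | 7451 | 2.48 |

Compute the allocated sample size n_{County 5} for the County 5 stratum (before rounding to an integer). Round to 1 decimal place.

621.5

Neyman allocation: nₕ = n·NₕSₕ / Σⱼ NⱼSⱼ.
Σ NⱼSⱼ = 4358·5.07 + 7963·3.44 + 7451·2.48 = 67966.26.
n_{County 5} = 1542·7963·3.44 / 67966.26 = 621.5.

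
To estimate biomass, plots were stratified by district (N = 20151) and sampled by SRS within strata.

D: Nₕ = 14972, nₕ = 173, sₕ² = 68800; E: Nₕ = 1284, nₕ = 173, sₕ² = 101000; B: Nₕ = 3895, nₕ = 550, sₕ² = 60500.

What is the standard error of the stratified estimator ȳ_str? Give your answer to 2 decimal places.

14.92

Var(ȳ_str) = Σₕ Wₕ²(1 − fₕ)sₕ²/nₕ with Wₕ = Nₕ/N, N = 20151.
D: Wₕ = 0.74299042; term = 0.74299042²·(1 − 0.01155490)·68800/173 = 217.00079.
E: Wₕ = 0.06371892; term = 0.06371892²·(1 − 0.13473520)·101000/173 = 2.0509787.
B: Wₕ = 0.19329066; term = 0.19329066²·(1 − 0.14120668)·60500/550 = 3.5294177.
Sum = 222.58119.
SE = √(222.58119) = 14.92.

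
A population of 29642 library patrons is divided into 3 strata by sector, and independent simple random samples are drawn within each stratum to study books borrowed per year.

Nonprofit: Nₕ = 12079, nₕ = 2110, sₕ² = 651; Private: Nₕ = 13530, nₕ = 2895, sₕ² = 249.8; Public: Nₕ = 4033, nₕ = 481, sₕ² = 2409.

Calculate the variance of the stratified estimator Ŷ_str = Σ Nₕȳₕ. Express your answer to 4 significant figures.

Var(Ŷ_str) = Σₕ Nₕ²(1 − fₕ)sₕ²/nₕ.
Nonprofit: 12079²·(1 − 2110/12079)·651/2110 = 3.7151907 × 10^7.
Private: 13530²·(1 − 2895/13530)·249.8/2895 = 1.2415927 × 10^7.
Public: 4033²·(1 − 481/4033)·2409/481 = 7.1745209 × 10^7.
Sum = 1.2131304 × 10^8.

1.213 × 10^8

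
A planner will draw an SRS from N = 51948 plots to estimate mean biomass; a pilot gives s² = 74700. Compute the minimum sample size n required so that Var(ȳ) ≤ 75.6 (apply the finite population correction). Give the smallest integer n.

Without fpc, n₀ = s²/D = 74700/75.6 = 988.0952.
With fpc, (1 − n/N)·s²/n ≤ D requires n ≥ n₀/(1 + n₀/N) = 988.0952/(1 + 988.0952/51948) = 969.6516.
Rounding up, n = 970.

970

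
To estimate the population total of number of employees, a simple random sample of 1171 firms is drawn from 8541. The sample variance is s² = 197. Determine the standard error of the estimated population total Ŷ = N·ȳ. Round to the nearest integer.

Var(Ŷ) = N²·Var(ȳ) = N²·(1 − n/N)·s²/n.
f = 1171/8541 = 0.13710338; Var(ȳ) = 0.86289662·197/1171 = 0.14516707.
Var(Ŷ) = 8541² · 0.14516707 = 1.0589746 × 10^7.
SE(Ŷ) = √(1.0589746 × 10^7) = 3254.

3254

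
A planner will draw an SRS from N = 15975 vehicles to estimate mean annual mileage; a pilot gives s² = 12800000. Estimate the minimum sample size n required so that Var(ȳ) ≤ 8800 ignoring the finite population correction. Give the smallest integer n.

1455

Without fpc, n₀ = s²/D = 12800000/8800 = 1454.5455.
Rounding up, n = 1455.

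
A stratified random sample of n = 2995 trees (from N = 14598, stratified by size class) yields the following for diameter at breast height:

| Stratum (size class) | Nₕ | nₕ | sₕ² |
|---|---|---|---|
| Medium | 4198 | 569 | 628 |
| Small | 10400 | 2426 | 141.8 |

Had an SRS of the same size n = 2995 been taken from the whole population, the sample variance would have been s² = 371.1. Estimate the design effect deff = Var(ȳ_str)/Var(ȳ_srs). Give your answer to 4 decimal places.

1.0321

Var(ȳ_str) = Σ Wₕ²(1−fₕ)sₕ²/nₕ with Wₕ = Nₕ/14598:
  Medium: (4198/14598)²·(1−569/4198)·628/569 = 0.078902372
  Small: (10400/14598)²·(1−2426/10400)·141.8/2426 = 0.02274617
  → Var(ȳ_str) = 0.10164854.
Var(ȳ_srs) = (1 − 2995/14598)·371.1/2995 = 0.09848522.
deff = 0.10164854 / 0.09848522 = 1.0321.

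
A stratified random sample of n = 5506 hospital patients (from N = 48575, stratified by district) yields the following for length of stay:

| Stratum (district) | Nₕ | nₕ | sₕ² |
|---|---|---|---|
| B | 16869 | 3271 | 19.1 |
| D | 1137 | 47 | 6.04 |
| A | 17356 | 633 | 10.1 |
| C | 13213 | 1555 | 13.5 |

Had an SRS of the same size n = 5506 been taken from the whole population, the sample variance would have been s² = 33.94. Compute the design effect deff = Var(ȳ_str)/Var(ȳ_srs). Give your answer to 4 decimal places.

Var(ȳ_str) = Σ Wₕ²(1−fₕ)sₕ²/nₕ with Wₕ = Nₕ/48575:
  B: (16869/48575)²·(1−3271/16869)·19.1/3271 = 5.676643 × 10^-4
  D: (1137/48575)²·(1−47/1137)·6.04/47 = 6.749948 × 10^-5
  A: (17356/48575)²·(1−633/17356)·10.1/633 = 0.0019627088
  C: (13213/48575)²·(1−1555/13213)·13.5/1555 = 5.6676529 × 10^-4
  → Var(ȳ_str) = 0.0031646379.
Var(ȳ_srs) = (1 − 5506/48575)·33.94/5506 = 0.0054654712.
deff = 0.0031646379 / 0.0054654712 = 0.5790.

0.5790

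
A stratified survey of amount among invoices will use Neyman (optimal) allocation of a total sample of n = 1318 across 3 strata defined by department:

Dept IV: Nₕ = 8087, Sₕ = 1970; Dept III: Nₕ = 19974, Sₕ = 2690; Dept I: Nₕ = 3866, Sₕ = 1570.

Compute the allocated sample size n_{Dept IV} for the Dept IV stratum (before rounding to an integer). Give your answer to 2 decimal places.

Neyman allocation: nₕ = n·NₕSₕ / Σⱼ NⱼSⱼ.
Σ NⱼSⱼ = 8087·1970 + 19974·2690 + 3866·1570 = 7.573107 × 10^7.
n_{Dept IV} = 1318·8087·1970 / (7.573107 × 10^7) = 277.26.

277.26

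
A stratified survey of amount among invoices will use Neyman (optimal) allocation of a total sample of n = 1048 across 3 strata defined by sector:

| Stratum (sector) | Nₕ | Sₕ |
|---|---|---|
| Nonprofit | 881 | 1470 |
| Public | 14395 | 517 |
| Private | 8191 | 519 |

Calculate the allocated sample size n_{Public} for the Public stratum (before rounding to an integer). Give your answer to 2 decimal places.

600.49

Neyman allocation: nₕ = n·NₕSₕ / Σⱼ NⱼSⱼ.
Σ NⱼSⱼ = 881·1470 + 14395·517 + 8191·519 = 1.2988414 × 10^7.
n_{Public} = 1048·14395·517 / (1.2988414 × 10^7) = 600.49.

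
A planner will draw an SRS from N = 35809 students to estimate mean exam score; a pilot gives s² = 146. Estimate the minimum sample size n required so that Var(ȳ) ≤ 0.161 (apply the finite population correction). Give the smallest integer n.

885

Without fpc, n₀ = s²/D = 146/0.161 = 906.8323.
With fpc, (1 − n/N)·s²/n ≤ D requires n ≥ n₀/(1 + n₀/N) = 906.8323/(1 + 906.8323/35809) = 884.4347.
Rounding up, n = 885.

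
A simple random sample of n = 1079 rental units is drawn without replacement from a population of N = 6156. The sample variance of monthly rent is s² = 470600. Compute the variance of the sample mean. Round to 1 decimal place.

359.7

Under SRS without replacement, Var(ȳ) = (1 − f)·s²/n with f = n/N = 1079/6156 = 0.17527615.
Var(ȳ) = (1 − 0.17527615)·470600/1079 = 0.82472385·436.14458 = 359.69883.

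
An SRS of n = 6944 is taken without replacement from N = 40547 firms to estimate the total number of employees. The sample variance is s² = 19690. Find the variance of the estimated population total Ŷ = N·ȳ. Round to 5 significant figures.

3.8634 × 10^9

Var(Ŷ) = N²·Var(ȳ) = N²·(1 − n/N)·s²/n.
f = 6944/40547 = 0.17125805; Var(ȳ) = 0.82874195·19690/6944 = 2.3499322.
Var(Ŷ) = 40547² · 2.3499322 = 3.8634277 × 10^9.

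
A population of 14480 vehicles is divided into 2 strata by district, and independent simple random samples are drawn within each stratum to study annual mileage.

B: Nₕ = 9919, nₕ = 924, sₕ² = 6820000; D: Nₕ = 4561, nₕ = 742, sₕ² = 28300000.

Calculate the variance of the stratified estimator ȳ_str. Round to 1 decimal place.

6309.3

Var(ȳ_str) = Σₕ Wₕ²(1 − fₕ)sₕ²/nₕ with Wₕ = Nₕ/N, N = 14480.
B: Wₕ = 0.68501381; term = 0.68501381²·(1 − 0.09315455)·6820000/924 = 3140.8293.
D: Wₕ = 0.31498619; term = 0.31498619²·(1 − 0.16268362)·28300000/742 = 3168.5104.
Sum = 6309.3397.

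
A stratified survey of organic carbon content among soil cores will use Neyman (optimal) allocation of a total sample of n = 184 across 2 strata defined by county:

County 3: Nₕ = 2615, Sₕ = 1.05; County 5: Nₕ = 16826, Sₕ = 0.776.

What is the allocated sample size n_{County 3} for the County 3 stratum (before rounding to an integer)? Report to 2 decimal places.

Neyman allocation: nₕ = n·NₕSₕ / Σⱼ NⱼSⱼ.
Σ NⱼSⱼ = 2615·1.05 + 16826·0.776 = 15802.726.
n_{County 3} = 184·2615·1.05 / 15802.726 = 31.97.

31.97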